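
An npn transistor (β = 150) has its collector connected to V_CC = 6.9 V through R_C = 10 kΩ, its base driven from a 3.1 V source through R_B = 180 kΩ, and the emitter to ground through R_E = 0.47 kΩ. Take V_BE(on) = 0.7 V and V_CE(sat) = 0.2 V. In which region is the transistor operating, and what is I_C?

Assume active: I_B = (3.1 − 0.7)/(180 + 151×0.47) = 0.00956 mA, I_C = β·I_B = 1.43 mA.
Then V_CE = 6.9 − 1.43×10 − 1.44×0.47 = -8.12 V < 0.2 V — the active assumption fails.
Re-solve with V_CE = 0.2 V. KCL at the emitter: V_E/R_E = (V_BB−0.7−V_E)/R_B + (V_CC−0.2−V_E)/R_C, giving V_E = 0.306 V.
I_C = (V_CC − 0.2 − V_E)/R_C = (6.7 − 0.306)/10 = 0.639 mA.
Check: I_B = (2.4 − 0.306)/180 = 0.0116 mA, and β·I_B = 1.75 mA > I_C, confirming saturation.

saturation; I_C ≈ 0.64 mA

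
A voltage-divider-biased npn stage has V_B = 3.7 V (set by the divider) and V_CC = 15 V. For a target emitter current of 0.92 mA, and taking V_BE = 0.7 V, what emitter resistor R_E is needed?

R_E ≈ 3.3 kΩ

V_E = V_B − V_BE = 3.7 − 0.7 = 3 V.
R_E = V_E / I_E = 3 / 0.92 = 3.26 kΩ.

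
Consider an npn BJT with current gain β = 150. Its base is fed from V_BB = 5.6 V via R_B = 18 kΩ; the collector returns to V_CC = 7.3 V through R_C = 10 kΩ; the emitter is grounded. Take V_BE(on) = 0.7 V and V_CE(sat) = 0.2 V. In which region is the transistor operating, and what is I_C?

Assume active: I_B = (5.6 − 0.7)/18 = 0.272 mA, giving I_C = β·I_B = 40.8 mA.
But then V_CE = 7.3 − 40.8×10 = -401 V < V_CE(sat) = 0.2 V — impossible in the active region.
So the transistor is saturated. With V_CE = 0.2 V, I_C = (V_CC − 0.2)/R_C = 7.1/10 = 0.71 mA.
Check: β·I_B = 40.8 mA > I_C = 0.71 mA, confirming saturation.

saturation; I_C ≈ 0.71 mA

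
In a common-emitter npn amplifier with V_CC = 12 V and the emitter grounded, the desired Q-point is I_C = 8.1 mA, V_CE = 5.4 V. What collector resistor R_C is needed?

R_C ≈ 0.81 kΩ

Collector loop: V_CC = I_C·R_C + V_CE.
R_C = (V_CC − V_CE)/I_C = (12 − 5.4)/8.1 = 0.815 kΩ.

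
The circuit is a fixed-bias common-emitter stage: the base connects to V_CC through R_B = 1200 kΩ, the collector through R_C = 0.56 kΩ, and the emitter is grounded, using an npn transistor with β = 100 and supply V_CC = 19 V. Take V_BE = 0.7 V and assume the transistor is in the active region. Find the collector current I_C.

I_C ≈ 1.5 mA

Base loop: V_CC = I_B·R_B + V_BE, so I_B = (19 − 0.7)/1200 kΩ = 0.0153 mA.
In the active region I_C = β·I_B = 100 × 0.0153 = 1.53 mA.
Collector loop: V_CE = V_CC − I_C·R_C = 19 − 1.53×0.56 = 18.1 V.
Since V_CE = 18.1 V > V_CE(sat) ≈ 0.2 V, the transistor is in the active region as assumed.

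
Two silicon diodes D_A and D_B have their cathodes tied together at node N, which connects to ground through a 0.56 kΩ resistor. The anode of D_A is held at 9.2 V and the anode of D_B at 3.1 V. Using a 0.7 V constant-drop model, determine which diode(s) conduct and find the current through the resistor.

Assume both conduct. Then node N would need to be at both 9.2−0.7 = 8.5 V and 3.1−0.7 = 2.4 V, which is impossible.
Assume only D_A conducts: V_N = 9.2 − 0.7 = 8.5 V, so I_R = 8.5/0.56 = 15.2 mA.
Check D_B: its anode-to-cathode voltage is 3.1 − 8.5 = -5.4 V < 0.7 V, so it is off. The assumption is consistent.

Only D_A conducts; I_R ≈ 15 mA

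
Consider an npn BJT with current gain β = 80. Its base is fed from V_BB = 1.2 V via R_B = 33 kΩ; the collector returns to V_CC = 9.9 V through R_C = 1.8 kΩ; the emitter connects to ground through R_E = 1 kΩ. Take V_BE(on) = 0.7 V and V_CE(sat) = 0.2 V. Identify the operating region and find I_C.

Assume active. Base-emitter loop: I_B = (V_BB − V_BE)/(R_B + (β+1)R_E) = (1.2 − 0.7)/(33 + 81×1) = 0.00439 mA.
I_C = β·I_B = 80×0.00439 = 0.351 mA.
V_CE = V_CC − I_C·R_C − I_E·R_E = 9.9 − 0.351×1.8 − 0.355×1 = 8.91 V > V_CE(sat), so the active-region assumption holds.

active; I_C ≈ 0.35 mA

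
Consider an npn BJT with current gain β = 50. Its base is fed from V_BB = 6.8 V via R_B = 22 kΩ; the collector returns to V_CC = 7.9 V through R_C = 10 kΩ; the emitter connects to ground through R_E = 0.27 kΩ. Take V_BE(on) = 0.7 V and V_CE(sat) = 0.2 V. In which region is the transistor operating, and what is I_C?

saturation; I_C ≈ 0.74 mA

Assume active: I_B = (6.8 − 0.7)/(22 + 51×0.27) = 0.171 mA, I_C = β·I_B = 8.53 mA.
Then V_CE = 7.9 − 8.53×10 − 8.7×0.27 = -79.7 V < 0.2 V — the active assumption fails.
Re-solve with V_CE = 0.2 V. KCL at the emitter: V_E/R_E = (V_BB−0.7−V_E)/R_B + (V_CC−0.2−V_E)/R_C, giving V_E = 0.272 V.
I_C = (V_CC − 0.2 − V_E)/R_C = (7.7 − 0.272)/10 = 0.743 mA.
Check: I_B = (6.1 − 0.272)/22 = 0.265 mA, and β·I_B = 13.2 mA > I_C, confirming saturation.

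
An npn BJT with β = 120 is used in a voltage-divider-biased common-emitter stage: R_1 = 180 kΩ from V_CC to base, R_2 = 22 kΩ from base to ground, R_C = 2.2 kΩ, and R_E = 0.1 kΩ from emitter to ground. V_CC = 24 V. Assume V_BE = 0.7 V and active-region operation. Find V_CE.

V_CE ≈ 7.3 V

Thevenize the base divider: V_Th = V_CC·R_2/(R_1+R_2) = 24×22/202 = 2.61 V, R_Th = R_1‖R_2 = 19.6 kΩ.
Base-emitter loop: V_Th = I_B·R_Th + V_BE + (β+1)I_B·R_E, so I_B = (2.61 − 0.7) / (19.6 + 121×0.1) = 0.0604 mA.
I_C = β·I_B = 120×0.0604 = 7.24 mA, and I_E = (β+1)I_B = 7.3 mA.
V_CE = V_CC − I_C·R_C − I_E·R_E = 24 − 7.24×2.2 − 7.3×0.1 = 7.33 V.
V_CE = 7.33 V > 0.2 V confirms active-region operation.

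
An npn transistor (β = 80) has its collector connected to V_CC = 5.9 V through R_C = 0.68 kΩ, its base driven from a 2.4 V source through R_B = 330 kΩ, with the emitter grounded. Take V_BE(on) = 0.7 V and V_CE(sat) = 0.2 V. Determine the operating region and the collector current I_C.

Assume active. Base-emitter loop: I_B = (V_BB − V_BE)/R_B = (2.4 − 0.7)/330 = 0.00515 mA.
I_C = β·I_B = 80×0.00515 = 0.412 mA.
V_CE = V_CC − I_C·R_C = 5.9 − 0.412×0.68 = 5.62 V > V_CE(sat), so the active-region assumption holds.

active; I_C ≈ 0.41 mA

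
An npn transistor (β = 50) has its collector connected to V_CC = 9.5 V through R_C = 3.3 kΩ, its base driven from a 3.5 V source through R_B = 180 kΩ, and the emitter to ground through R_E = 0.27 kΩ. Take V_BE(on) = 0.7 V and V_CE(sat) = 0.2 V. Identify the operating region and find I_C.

Assume active. Base-emitter loop: I_B = (V_BB − V_BE)/(R_B + (β+1)R_E) = (3.5 − 0.7)/(180 + 51×0.27) = 0.0145 mA.
I_C = β·I_B = 50×0.0145 = 0.723 mA.
V_CE = V_CC − I_C·R_C − I_E·R_E = 9.5 − 0.723×3.3 − 0.737×0.27 = 6.92 V > V_CE(sat), so the active-region assumption holds.

active; I_C ≈ 0.72 mA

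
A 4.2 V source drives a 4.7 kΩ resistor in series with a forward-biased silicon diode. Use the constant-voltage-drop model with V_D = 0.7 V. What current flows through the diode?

I ≈ 0.74 mA

KVL around the loop: 4.2 = V_D + I·R = 0.7 + I × 4.7 kΩ.
So I = (4.2 − 0.7) / 4.7 kΩ = 3.5 / 4.7 = 0.745 mA.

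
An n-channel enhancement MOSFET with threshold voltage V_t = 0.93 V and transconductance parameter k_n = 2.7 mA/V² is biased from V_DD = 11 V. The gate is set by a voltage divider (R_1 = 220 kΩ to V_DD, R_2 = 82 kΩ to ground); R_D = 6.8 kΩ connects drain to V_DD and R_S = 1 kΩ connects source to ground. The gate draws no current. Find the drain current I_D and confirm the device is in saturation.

V_G = V_DD·R_2/(R_1+R_2) = 11×82/302 = 2.99 V.
Assume saturation: I_D = (k_n/2)(V_GS − V_t)² with V_GS = V_G − I_D·R_S = 2.99 − 1·I_D.
Substituting gives 1.35·I_D² − 6.55·I_D + 5.71 = 0, with roots I_D = 1.14 or 3.72 mA.
The root I_D = 3.72 mA gives V_GS = -0.729 V ≤ V_t, so take I_D = 1.14 mA.
Then V_GS = 1.85 V and V_DS = V_DD − I_D(R_D+R_S) = 11 − 1.14×7.8 = 2.12 V.
Saturation requires V_DS ≥ V_GS − V_t = 0.918 V; 2.12 ≥ 0.918 ✓.

I_D ≈ 1.1 mA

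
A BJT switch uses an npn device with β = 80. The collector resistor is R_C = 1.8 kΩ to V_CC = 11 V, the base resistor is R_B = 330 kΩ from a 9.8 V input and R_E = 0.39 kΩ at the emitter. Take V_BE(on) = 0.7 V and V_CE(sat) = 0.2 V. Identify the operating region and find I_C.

Assume active. Base-emitter loop: I_B = (V_BB − V_BE)/(R_B + (β+1)R_E) = (9.8 − 0.7)/(330 + 81×0.39) = 0.0252 mA.
I_C = β·I_B = 80×0.0252 = 2.01 mA.
V_CE = V_CC − I_C·R_C − I_E·R_E = 11 − 2.01×1.8 − 2.04×0.39 = 6.58 V > V_CE(sat), so the active-region assumption holds.

active; I_C ≈ 2 mA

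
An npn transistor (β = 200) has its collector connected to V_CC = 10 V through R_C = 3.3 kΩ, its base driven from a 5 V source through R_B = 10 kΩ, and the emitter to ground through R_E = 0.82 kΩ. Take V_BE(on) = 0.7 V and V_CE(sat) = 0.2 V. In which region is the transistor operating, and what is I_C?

saturation; I_C ≈ 2.3 mA

Assume active: I_B = (5 − 0.7)/(10 + 201×0.82) = 0.0246 mA, I_C = β·I_B = 4.92 mA.
Then V_CE = 10 − 4.92×3.3 − 4.94×0.82 = -10.3 V < 0.2 V — the active assumption fails.
Re-solve with V_CE = 0.2 V. KCL at the emitter: V_E/R_E = (V_BB−0.7−V_E)/R_B + (V_CC−0.2−V_E)/R_C, giving V_E = 2.1 V.
I_C = (V_CC − 0.2 − V_E)/R_C = (9.8 − 2.1)/3.3 = 2.33 mA.
Check: I_B = (4.3 − 2.1)/10 = 0.22 mA, and β·I_B = 44.1 mA > I_C, confirming saturation.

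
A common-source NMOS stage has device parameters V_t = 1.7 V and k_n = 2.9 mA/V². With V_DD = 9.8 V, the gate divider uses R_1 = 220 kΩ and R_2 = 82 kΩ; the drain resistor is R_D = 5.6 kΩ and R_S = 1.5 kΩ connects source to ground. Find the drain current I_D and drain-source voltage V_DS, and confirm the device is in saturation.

V_G = V_DD·R_2/(R_1+R_2) = 9.8×82/302 = 2.66 V.
Assume saturation: I_D = (k_n/2)(V_GS − V_t)² with V_GS = V_G − I_D·R_S = 2.66 − 1.5·I_D.
Substituting gives 3.26·I_D² − 5.18·I_D + 1.34 = 0, with roots I_D = 0.325 or 1.26 mA.
The root I_D = 1.26 mA gives V_GS = 0.767 V ≤ V_t, so take I_D = 0.325 mA.
Then V_GS = 2.17 V and V_DS = V_DD − I_D(R_D+R_S) = 9.8 − 0.325×7.1 = 7.49 V.
Saturation requires V_DS ≥ V_GS − V_t = 0.473 V; 7.49 ≥ 0.473 ✓.

I_D ≈ 0.32 mA, V_DS ≈ 7.5 V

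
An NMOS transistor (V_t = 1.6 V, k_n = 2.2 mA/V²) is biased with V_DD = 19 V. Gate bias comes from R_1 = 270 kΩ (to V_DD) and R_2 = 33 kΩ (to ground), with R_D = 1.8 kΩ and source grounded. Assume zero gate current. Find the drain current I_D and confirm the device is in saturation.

I_D ≈ 0.24 mA

V_G = V_DD·R_2/(R_1+R_2) = 19×33/303 = 2.07 V. With the source grounded, V_GS = V_G = 2.07 V.
Assume saturation: I_D = (k_n/2)(V_GS − V_t)² = (2.2/2)×(2.07 − 1.6)² = 1.1×0.469² = 0.242 mA.
V_DS = V_DD − I_D·R_D = 19 − 0.242×1.8 = 18.6 V.
Saturation requires V_DS ≥ V_GS − V_t = 0.469 V; 18.6 ≥ 0.469 ✓.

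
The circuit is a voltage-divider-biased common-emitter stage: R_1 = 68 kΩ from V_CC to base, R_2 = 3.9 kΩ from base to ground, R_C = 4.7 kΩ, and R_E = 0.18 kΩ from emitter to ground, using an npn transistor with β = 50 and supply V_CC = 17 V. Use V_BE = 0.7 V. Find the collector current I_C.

Thevenize the base divider: V_Th = V_CC·R_2/(R_1+R_2) = 17×3.9/71.9 = 0.922 V, R_Th = R_1‖R_2 = 3.69 kΩ.
Base-emitter loop: V_Th = I_B·R_Th + V_BE + (β+1)I_B·R_E, so I_B = (0.922 − 0.7) / (3.69 + 51×0.18) = 0.0173 mA.
I_C = β·I_B = 50×0.0173 = 0.863 mA, and I_E = (β+1)I_B = 0.88 mA.
V_CE = V_CC − I_C·R_C − I_E·R_E = 17 − 0.863×4.7 − 0.88×0.18 = 12.8 V.
V_CE = 12.8 V > 0.2 V confirms active-region operation.

I_C ≈ 0.86 mA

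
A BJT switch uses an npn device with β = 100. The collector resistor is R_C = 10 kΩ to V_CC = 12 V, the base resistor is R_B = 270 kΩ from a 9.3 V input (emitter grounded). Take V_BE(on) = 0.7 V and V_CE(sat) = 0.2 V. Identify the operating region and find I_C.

saturation; I_C ≈ 1.2 mA

Assume active: I_B = (9.3 − 0.7)/270 = 0.0319 mA, giving I_C = β·I_B = 3.19 mA.
But then V_CE = 12 − 3.19×10 = -19.9 V < V_CE(sat) = 0.2 V — impossible in the active region.
So the transistor is saturated. With V_CE = 0.2 V, I_C = (V_CC − 0.2)/R_C = 11.8/10 = 1.18 mA.
Check: β·I_B = 3.19 mA > I_C = 1.18 mA, confirming saturation.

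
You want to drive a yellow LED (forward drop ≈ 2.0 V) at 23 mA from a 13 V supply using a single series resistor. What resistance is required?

The resistor drops V_S − V_D = 13 − 2.0 = 11 V at 23 mA.
R = 11 V / 23 mA = 0.478 kΩ.

R ≈ 0.48 kΩ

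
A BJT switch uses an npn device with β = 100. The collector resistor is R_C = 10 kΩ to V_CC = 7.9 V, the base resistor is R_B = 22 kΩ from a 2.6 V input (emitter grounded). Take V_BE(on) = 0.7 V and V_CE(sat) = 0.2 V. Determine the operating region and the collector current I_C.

Assume active: I_B = (2.6 − 0.7)/22 = 0.0864 mA, giving I_C = β·I_B = 8.64 mA.
But then V_CE = 7.9 − 8.64×10 = -78.5 V < V_CE(sat) = 0.2 V — impossible in the active region.
So the transistor is saturated. With V_CE = 0.2 V, I_C = (V_CC − 0.2)/R_C = 7.7/10 = 0.77 mA.
Check: β·I_B = 8.64 mA > I_C = 0.77 mA, confirming saturation.

saturation; I_C ≈ 0.77 mA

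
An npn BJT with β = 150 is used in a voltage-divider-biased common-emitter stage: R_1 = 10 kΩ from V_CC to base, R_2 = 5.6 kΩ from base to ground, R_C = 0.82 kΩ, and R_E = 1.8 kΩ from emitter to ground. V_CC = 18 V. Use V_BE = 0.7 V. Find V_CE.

Thevenize the base divider: V_Th = V_CC·R_2/(R_1+R_2) = 18×5.6/15.6 = 6.46 V, R_Th = R_1‖R_2 = 3.59 kΩ.
Base-emitter loop: V_Th = I_B·R_Th + V_BE + (β+1)I_B·R_E, so I_B = (6.46 − 0.7) / (3.59 + 151×1.8) = 0.0209 mA.
I_C = β·I_B = 150×0.0209 = 3.14 mA, and I_E = (β+1)I_B = 3.16 mA.
V_CE = V_CC − I_C·R_C − I_E·R_E = 18 − 3.14×0.82 − 3.16×1.8 = 9.74 V.
V_CE = 9.74 V > 0.2 V confirms active-region operation.

V_CE ≈ 9.7 V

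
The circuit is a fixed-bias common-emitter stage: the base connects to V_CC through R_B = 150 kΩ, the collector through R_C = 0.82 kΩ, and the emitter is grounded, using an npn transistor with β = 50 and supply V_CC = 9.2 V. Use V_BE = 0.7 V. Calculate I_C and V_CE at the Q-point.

I_C ≈ 2.8 mA, V_CE ≈ 6.9 V

Base loop: V_CC = I_B·R_B + V_BE, so I_B = (9.2 − 0.7)/150 kΩ = 0.0567 mA.
In the active region I_C = β·I_B = 50 × 0.0567 = 2.83 mA.
Collector loop: V_CE = V_CC − I_C·R_C = 9.2 − 2.83×0.82 = 6.88 V.
Since V_CE = 6.88 V > V_CE(sat) ≈ 0.2 V, the transistor is in the active region as assumed.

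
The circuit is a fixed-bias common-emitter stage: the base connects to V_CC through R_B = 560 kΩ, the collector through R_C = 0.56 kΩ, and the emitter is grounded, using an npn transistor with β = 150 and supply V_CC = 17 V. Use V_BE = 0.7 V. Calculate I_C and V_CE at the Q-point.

Base loop: V_CC = I_B·R_B + V_BE, so I_B = (17 − 0.7)/560 kΩ = 0.0291 mA.
In the active region I_C = β·I_B = 150 × 0.0291 = 4.37 mA.
Collector loop: V_CE = V_CC − I_C·R_C = 17 − 4.37×0.56 = 14.6 V.
Since V_CE = 14.6 V > V_CE(sat) ≈ 0.2 V, the transistor is in the active region as assumed.

I_C ≈ 4.4 mA, V_CE ≈ 15 V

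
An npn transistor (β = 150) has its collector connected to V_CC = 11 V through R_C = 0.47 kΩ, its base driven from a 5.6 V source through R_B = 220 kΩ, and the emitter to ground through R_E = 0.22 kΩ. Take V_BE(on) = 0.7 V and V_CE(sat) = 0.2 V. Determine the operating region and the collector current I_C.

Assume active. Base-emitter loop: I_B = (V_BB − V_BE)/(R_B + (β+1)R_E) = (5.6 − 0.7)/(220 + 151×0.22) = 0.0194 mA.
I_C = β·I_B = 150×0.0194 = 2.9 mA.
V_CE = V_CC − I_C·R_C − I_E·R_E = 11 − 2.9×0.47 − 2.92×0.22 = 8.99 V > V_CE(sat), so the active-region assumption holds.

active; I_C ≈ 2.9 mA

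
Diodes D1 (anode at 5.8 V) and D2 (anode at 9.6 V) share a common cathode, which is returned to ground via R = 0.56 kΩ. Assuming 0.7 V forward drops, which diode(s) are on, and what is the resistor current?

Assume both conduct. Then node N would need to be at both 5.8−0.7 = 5.1 V and 9.6−0.7 = 8.9 V, which is impossible.
Assume only D2 conducts: V_N = 9.6 − 0.7 = 8.9 V, so I_R = 8.9/0.56 = 15.9 mA.
Check D1: its anode-to-cathode voltage is 5.8 − 8.9 = -3.1 V < 0.7 V, so it is off. The assumption is consistent.

Only D2 conducts; I_R ≈ 16 mA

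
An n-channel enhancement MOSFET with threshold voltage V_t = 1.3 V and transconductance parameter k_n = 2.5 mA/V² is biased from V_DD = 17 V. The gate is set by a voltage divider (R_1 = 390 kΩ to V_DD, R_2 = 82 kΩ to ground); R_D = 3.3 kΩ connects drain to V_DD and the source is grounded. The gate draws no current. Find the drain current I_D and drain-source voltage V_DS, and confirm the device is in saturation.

V_G = V_DD·R_2/(R_1+R_2) = 17×82/472 = 2.95 V. With the source grounded, V_GS = V_G = 2.95 V.
Assume saturation: I_D = (k_n/2)(V_GS − V_t)² = (2.5/2)×(2.95 − 1.3)² = 1.25×1.65² = 3.42 mA.
V_DS = V_DD − I_D·R_D = 17 − 3.42×3.3 = 5.72 V.
Saturation requires V_DS ≥ V_GS − V_t = 1.65 V; 5.72 ≥ 1.65 ✓.

I_D ≈ 3.4 mA, V_DS ≈ 5.7 V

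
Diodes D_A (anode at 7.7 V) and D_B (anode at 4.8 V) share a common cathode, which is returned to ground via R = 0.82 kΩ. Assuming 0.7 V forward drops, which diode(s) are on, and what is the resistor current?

Only D_A conducts; I_R ≈ 8.5 mA

Assume both conduct. Then node N would need to be at both 7.7−0.7 = 7 V and 4.8−0.7 = 4.1 V, which is impossible.
Assume only D_A conducts: V_N = 7.7 − 0.7 = 7 V, so I_R = 7/0.82 = 8.54 mA.
Check D_B: its anode-to-cathode voltage is 4.8 − 7 = -2.2 V < 0.7 V, so it is off. The assumption is consistent.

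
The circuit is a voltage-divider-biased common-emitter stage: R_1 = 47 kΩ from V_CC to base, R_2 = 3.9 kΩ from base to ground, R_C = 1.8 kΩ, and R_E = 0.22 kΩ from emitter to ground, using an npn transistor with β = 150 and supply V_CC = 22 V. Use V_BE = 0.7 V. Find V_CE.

V_CE ≈ 14 V

Thevenize the base divider: V_Th = V_CC·R_2/(R_1+R_2) = 22×3.9/50.9 = 1.69 V, R_Th = R_1‖R_2 = 3.6 kΩ.
Base-emitter loop: V_Th = I_B·R_Th + V_BE + (β+1)I_B·R_E, so I_B = (1.69 − 0.7) / (3.6 + 151×0.22) = 0.0268 mA.
I_C = β·I_B = 150×0.0268 = 4.02 mA, and I_E = (β+1)I_B = 4.04 mA.
V_CE = V_CC − I_C·R_C − I_E·R_E = 22 − 4.02×1.8 − 4.04×0.22 = 13.9 V.
V_CE = 13.9 V > 0.2 V confirms active-region operation.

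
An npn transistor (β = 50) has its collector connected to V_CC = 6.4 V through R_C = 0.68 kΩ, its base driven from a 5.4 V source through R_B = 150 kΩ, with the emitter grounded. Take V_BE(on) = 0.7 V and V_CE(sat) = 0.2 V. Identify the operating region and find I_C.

active; I_C ≈ 1.6 mA

Assume active. Base-emitter loop: I_B = (V_BB − V_BE)/R_B = (5.4 − 0.7)/150 = 0.0313 mA.
I_C = β·I_B = 50×0.0313 = 1.57 mA.
V_CE = V_CC − I_C·R_C = 6.4 − 1.57×0.68 = 5.33 V > V_CE(sat), so the active-region assumption holds.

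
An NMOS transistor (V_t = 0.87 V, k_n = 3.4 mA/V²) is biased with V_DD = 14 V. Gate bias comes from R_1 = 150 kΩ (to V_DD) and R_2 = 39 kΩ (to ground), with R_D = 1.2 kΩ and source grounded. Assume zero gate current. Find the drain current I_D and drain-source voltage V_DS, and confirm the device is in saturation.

V_G = V_DD·R_2/(R_1+R_2) = 14×39/189 = 2.89 V. With the source grounded, V_GS = V_G = 2.89 V.
Assume saturation: I_D = (k_n/2)(V_GS − V_t)² = (3.4/2)×(2.89 − 0.87)² = 1.7×2.02² = 6.93 mA.
V_DS = V_DD − I_D·R_D = 14 − 6.93×1.2 = 5.69 V.
Saturation requires V_DS ≥ V_GS − V_t = 2.02 V; 5.69 ≥ 2.02 ✓.

I_D ≈ 6.9 mA, V_DS ≈ 5.7 V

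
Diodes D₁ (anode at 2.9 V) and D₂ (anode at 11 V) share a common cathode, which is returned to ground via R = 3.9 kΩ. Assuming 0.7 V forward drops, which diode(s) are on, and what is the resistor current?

Only D₂ conducts; I_R ≈ 2.6 mA

Assume both conduct. Then node N would need to be at both 2.9−0.7 = 2.2 V and 11−0.7 = 10.3 V, which is impossible.
Assume only D₂ conducts: V_N = 11 − 0.7 = 10.3 V, so I_R = 10.3/3.9 = 2.64 mA.
Check D₁: its anode-to-cathode voltage is 2.9 − 10.3 = -7.4 V < 0.7 V, so it is off. The assumption is consistent.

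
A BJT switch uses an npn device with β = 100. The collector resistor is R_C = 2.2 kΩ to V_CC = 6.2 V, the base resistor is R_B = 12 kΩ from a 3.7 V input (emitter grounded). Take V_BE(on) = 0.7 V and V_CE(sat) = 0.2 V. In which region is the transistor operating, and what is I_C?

Assume active: I_B = (3.7 − 0.7)/12 = 0.25 mA, giving I_C = β·I_B = 25 mA.
But then V_CE = 6.2 − 25×2.2 = -48.8 V < V_CE(sat) = 0.2 V — impossible in the active region.
So the transistor is saturated. With V_CE = 0.2 V, I_C = (V_CC − 0.2)/R_C = 6/2.2 = 2.73 mA.
Check: β·I_B = 25 mA > I_C = 2.73 mA, confirming saturation.

saturation; I_C ≈ 2.7 mA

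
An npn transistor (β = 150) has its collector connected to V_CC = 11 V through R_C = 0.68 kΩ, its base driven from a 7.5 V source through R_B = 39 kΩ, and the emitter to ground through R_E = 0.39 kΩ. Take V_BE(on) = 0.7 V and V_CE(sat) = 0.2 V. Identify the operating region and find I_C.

saturation; I_C ≈ 10 mA

Assume active: I_B = (7.5 − 0.7)/(39 + 151×0.39) = 0.0695 mA, I_C = β·I_B = 10.4 mA.
Then V_CE = 11 − 10.4×0.68 − 10.5×0.39 = -0.176 V < 0.2 V — the active assumption fails.
Re-solve with V_CE = 0.2 V. KCL at the emitter: V_E/R_E = (V_BB−0.7−V_E)/R_B + (V_CC−0.2−V_E)/R_C, giving V_E = 3.95 V.
I_C = (V_CC − 0.2 − V_E)/R_C = (10.8 − 3.95)/0.68 = 10.1 mA.
Check: I_B = (6.8 − 3.95)/39 = 0.073 mA, and β·I_B = 10.9 mA > I_C, confirming saturation.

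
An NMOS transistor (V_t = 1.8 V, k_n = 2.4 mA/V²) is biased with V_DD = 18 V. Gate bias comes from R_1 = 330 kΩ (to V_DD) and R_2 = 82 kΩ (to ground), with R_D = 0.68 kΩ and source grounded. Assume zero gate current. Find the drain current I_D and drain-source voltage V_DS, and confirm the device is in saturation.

I_D ≈ 3.8 mA, V_DS ≈ 15 V

V_G = V_DD·R_2/(R_1+R_2) = 18×82/412 = 3.58 V. With the source grounded, V_GS = V_G = 3.58 V.
Assume saturation: I_D = (k_n/2)(V_GS − V_t)² = (2.4/2)×(3.58 − 1.8)² = 1.2×1.78² = 3.81 mA.
V_DS = V_DD − I_D·R_D = 18 − 3.81×0.68 = 15.4 V.
Saturation requires V_DS ≥ V_GS − V_t = 1.78 V; 15.4 ≥ 1.78 ✓.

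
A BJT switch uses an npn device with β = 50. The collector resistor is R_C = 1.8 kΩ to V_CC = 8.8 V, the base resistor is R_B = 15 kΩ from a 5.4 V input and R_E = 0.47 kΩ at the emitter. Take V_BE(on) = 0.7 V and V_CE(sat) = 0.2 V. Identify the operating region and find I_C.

Assume active: I_B = (5.4 − 0.7)/(15 + 51×0.47) = 0.121 mA, I_C = β·I_B = 6.03 mA.
Then V_CE = 8.8 − 6.03×1.8 − 6.15×0.47 = -4.95 V < 0.2 V — the active assumption fails.
Re-solve with V_CE = 0.2 V. KCL at the emitter: V_E/R_E = (V_BB−0.7−V_E)/R_B + (V_CC−0.2−V_E)/R_C, giving V_E = 1.85 V.
I_C = (V_CC − 0.2 − V_E)/R_C = (8.6 − 1.85)/1.8 = 3.75 mA.
Check: I_B = (4.7 − 1.85)/15 = 0.19 mA, and β·I_B = 9.5 mA > I_C, confirming saturation.

saturation; I_C ≈ 3.7 mA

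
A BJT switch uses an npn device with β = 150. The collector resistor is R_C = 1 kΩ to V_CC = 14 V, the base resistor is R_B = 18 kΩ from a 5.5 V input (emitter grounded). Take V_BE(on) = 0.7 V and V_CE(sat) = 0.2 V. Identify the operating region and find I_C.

saturation; I_C ≈ 14 mA

Assume active: I_B = (5.5 − 0.7)/18 = 0.267 mA, giving I_C = β·I_B = 40 mA.
But then V_CE = 14 − 40×1 = -26 V < V_CE(sat) = 0.2 V — impossible in the active region.
So the transistor is saturated. With V_CE = 0.2 V, I_C = (V_CC − 0.2)/R_C = 13.8/1 = 13.8 mA.
Check: β·I_B = 40 mA > I_C = 13.8 mA, confirming saturation.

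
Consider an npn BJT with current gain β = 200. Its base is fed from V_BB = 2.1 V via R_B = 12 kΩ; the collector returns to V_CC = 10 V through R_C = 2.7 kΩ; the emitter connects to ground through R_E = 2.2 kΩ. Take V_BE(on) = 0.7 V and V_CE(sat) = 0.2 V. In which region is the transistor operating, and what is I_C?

active; I_C ≈ 0.62 mA

Assume active. Base-emitter loop: I_B = (V_BB − V_BE)/(R_B + (β+1)R_E) = (2.1 − 0.7)/(12 + 201×2.2) = 0.00308 mA.
I_C = β·I_B = 200×0.00308 = 0.616 mA.
V_CE = V_CC − I_C·R_C − I_E·R_E = 10 − 0.616×2.7 − 0.62×2.2 = 6.97 V > V_CE(sat), so the active-region assumption holds.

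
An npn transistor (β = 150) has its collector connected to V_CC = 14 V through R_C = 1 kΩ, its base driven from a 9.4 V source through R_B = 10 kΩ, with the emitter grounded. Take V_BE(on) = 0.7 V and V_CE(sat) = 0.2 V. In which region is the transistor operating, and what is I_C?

saturation; I_C ≈ 14 mA

Assume active: I_B = (9.4 − 0.7)/10 = 0.87 mA, giving I_C = β·I_B = 131 mA.
But then V_CE = 14 − 131×1 = -117 V < V_CE(sat) = 0.2 V — impossible in the active region.
So the transistor is saturated. With V_CE = 0.2 V, I_C = (V_CC − 0.2)/R_C = 13.8/1 = 13.8 mA.
Check: β·I_B = 131 mA > I_C = 13.8 mA, confirming saturation.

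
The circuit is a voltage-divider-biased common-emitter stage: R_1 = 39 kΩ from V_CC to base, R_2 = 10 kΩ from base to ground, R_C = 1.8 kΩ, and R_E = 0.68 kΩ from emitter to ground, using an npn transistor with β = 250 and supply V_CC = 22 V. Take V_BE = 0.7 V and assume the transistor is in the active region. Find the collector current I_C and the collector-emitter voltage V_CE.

Thevenize the base divider: V_Th = V_CC·R_2/(R_1+R_2) = 22×10/49 = 4.49 V, R_Th = R_1‖R_2 = 7.96 kΩ.
Base-emitter loop: V_Th = I_B·R_Th + V_BE + (β+1)I_B·R_E, so I_B = (4.49 − 0.7) / (7.96 + 251×0.68) = 0.0212 mA.
I_C = β·I_B = 250×0.0212 = 5.3 mA, and I_E = (β+1)I_B = 5.32 mA.
V_CE = V_CC − I_C·R_C − I_E·R_E = 22 − 5.3×1.8 − 5.32×0.68 = 8.83 V.
V_CE = 8.83 V > 0.2 V confirms active-region operation.

I_C ≈ 5.3 mA, V_CE ≈ 8.8 V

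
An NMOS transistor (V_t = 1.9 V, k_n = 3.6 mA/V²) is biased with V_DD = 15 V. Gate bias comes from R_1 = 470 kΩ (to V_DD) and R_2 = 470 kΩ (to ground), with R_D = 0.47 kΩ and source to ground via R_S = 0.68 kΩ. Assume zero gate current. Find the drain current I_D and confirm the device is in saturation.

V_G = V_DD·R_2/(R_1+R_2) = 15×470/940 = 7.5 V.
Assume saturation: I_D = (k_n/2)(V_GS − V_t)² with V_GS = V_G − I_D·R_S = 7.5 − 0.68·I_D.
Substituting gives 0.832·I_D² − 14.7·I_D + 56.4 = 0, with roots I_D = 5.63 or 12 mA.
The root I_D = 12 mA gives V_GS = -0.686 V ≤ V_t, so take I_D = 5.63 mA.
Then V_GS = 3.67 V and V_DS = V_DD − I_D(R_D+R_S) = 15 − 5.63×1.15 = 8.52 V.
Saturation requires V_DS ≥ V_GS − V_t = 1.77 V; 8.52 ≥ 1.77 ✓.

I_D ≈ 5.6 mA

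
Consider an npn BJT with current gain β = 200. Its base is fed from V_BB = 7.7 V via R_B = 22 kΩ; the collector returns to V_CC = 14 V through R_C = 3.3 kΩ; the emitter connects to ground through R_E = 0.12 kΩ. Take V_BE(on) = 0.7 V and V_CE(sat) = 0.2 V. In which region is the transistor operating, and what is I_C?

saturation; I_C ≈ 4 mA

Assume active: I_B = (7.7 − 0.7)/(22 + 201×0.12) = 0.152 mA, I_C = β·I_B = 30.4 mA.
Then V_CE = 14 − 30.4×3.3 − 30.5×0.12 = -89.8 V < 0.2 V — the active assumption fails.
Re-solve with V_CE = 0.2 V. KCL at the emitter: V_E/R_E = (V_BB−0.7−V_E)/R_B + (V_CC−0.2−V_E)/R_C, giving V_E = 0.518 V.
I_C = (V_CC − 0.2 − V_E)/R_C = (13.8 − 0.518)/3.3 = 4.02 mA.
Check: I_B = (7 − 0.518)/22 = 0.295 mA, and β·I_B = 58.9 mA > I_C, confirming saturation.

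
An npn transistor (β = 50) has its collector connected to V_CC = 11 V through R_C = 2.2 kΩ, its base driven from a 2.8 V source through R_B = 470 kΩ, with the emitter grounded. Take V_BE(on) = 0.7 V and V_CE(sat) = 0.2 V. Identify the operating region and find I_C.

active; I_C ≈ 0.22 mA

Assume active. Base-emitter loop: I_B = (V_BB − V_BE)/R_B = (2.8 − 0.7)/470 = 0.00447 mA.
I_C = β·I_B = 50×0.00447 = 0.223 mA.
V_CE = V_CC − I_C·R_C = 11 − 0.223×2.2 = 10.5 V > V_CE(sat), so the active-region assumption holds.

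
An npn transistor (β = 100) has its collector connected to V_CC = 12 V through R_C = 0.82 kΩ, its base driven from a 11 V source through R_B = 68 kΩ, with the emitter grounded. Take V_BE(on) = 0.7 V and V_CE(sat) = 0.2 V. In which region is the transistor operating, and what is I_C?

Assume active: I_B = (11 − 0.7)/68 = 0.151 mA, giving I_C = β·I_B = 15.1 mA.
But then V_CE = 12 − 15.1×0.82 = -0.421 V < V_CE(sat) = 0.2 V — impossible in the active region.
So the transistor is saturated. With V_CE = 0.2 V, I_C = (V_CC − 0.2)/R_C = 11.8/0.82 = 14.4 mA.
Check: β·I_B = 15.1 mA > I_C = 14.4 mA, confirming saturation.

saturation; I_C ≈ 14 mA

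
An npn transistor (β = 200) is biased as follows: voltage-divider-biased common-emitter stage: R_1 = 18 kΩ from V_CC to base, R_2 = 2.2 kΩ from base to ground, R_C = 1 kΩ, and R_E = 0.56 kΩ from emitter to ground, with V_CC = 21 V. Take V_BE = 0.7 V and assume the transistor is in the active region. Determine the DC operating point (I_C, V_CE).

Thevenize the base divider: V_Th = V_CC·R_2/(R_1+R_2) = 21×2.2/20.2 = 2.29 V, R_Th = R_1‖R_2 = 1.96 kΩ.
Base-emitter loop: V_Th = I_B·R_Th + V_BE + (β+1)I_B·R_E, so I_B = (2.29 − 0.7) / (1.96 + 201×0.56) = 0.0139 mA.
I_C = β·I_B = 200×0.0139 = 2.77 mA, and I_E = (β+1)I_B = 2.79 mA.
V_CE = V_CC − I_C·R_C − I_E·R_E = 21 − 2.77×1 − 2.79×0.56 = 16.7 V.
V_CE = 16.7 V > 0.2 V confirms active-region operation.

I_C ≈ 2.8 mA, V_CE ≈ 17 V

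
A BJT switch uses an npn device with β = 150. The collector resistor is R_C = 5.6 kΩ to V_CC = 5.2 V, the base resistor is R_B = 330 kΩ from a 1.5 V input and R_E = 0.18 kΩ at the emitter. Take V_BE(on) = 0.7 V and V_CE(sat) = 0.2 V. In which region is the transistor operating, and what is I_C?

Assume active. Base-emitter loop: I_B = (V_BB − V_BE)/(R_B + (β+1)R_E) = (1.5 − 0.7)/(330 + 151×0.18) = 0.00224 mA.
I_C = β·I_B = 150×0.00224 = 0.336 mA.
V_CE = V_CC − I_C·R_C − I_E·R_E = 5.2 − 0.336×5.6 − 0.338×0.18 = 3.26 V > V_CE(sat), so the active-region assumption holds.

active; I_C ≈ 0.34 mA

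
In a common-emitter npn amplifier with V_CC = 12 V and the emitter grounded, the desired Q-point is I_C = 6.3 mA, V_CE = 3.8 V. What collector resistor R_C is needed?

R_C ≈ 1.3 kΩ

Collector loop: V_CC = I_C·R_C + V_CE.
R_C = (V_CC − V_CE)/I_C = (12 − 3.8)/6.3 = 1.3 kΩ.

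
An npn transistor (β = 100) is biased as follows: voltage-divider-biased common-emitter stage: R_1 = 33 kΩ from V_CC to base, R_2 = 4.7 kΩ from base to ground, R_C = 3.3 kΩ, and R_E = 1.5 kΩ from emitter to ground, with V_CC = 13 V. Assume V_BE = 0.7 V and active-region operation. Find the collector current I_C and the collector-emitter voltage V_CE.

I_C ≈ 0.59 mA, V_CE ≈ 10 V

Thevenize the base divider: V_Th = V_CC·R_2/(R_1+R_2) = 13×4.7/37.7 = 1.62 V, R_Th = R_1‖R_2 = 4.11 kΩ.
Base-emitter loop: V_Th = I_B·R_Th + V_BE + (β+1)I_B·R_E, so I_B = (1.62 − 0.7) / (4.11 + 101×1.5) = 0.00592 mA.
I_C = β·I_B = 100×0.00592 = 0.592 mA, and I_E = (β+1)I_B = 0.598 mA.
V_CE = V_CC − I_C·R_C − I_E·R_E = 13 − 0.592×3.3 − 0.598×1.5 = 10.2 V.
V_CE = 10.2 V > 0.2 V confirms active-region operation.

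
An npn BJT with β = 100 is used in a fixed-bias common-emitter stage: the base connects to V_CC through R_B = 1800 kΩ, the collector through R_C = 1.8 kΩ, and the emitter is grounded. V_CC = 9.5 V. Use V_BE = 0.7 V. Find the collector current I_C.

I_C ≈ 0.49 mA

Base loop: V_CC = I_B·R_B + V_BE, so I_B = (9.5 − 0.7)/1800 kΩ = 0.00489 mA.
In the active region I_C = β·I_B = 100 × 0.00489 = 0.489 mA.
Collector loop: V_CE = V_CC − I_C·R_C = 9.5 − 0.489×1.8 = 8.62 V.
Since V_CE = 8.62 V > V_CE(sat) ≈ 0.2 V, the transistor is in the active region as assumed.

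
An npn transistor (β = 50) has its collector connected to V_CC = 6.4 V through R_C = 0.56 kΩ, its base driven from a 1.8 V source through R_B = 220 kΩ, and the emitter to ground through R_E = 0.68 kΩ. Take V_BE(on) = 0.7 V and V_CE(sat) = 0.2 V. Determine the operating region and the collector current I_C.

active; I_C ≈ 0.22 mA

Assume active. Base-emitter loop: I_B = (V_BB − V_BE)/(R_B + (β+1)R_E) = (1.8 − 0.7)/(220 + 51×0.68) = 0.00432 mA.
I_C = β·I_B = 50×0.00432 = 0.216 mA.
V_CE = V_CC − I_C·R_C − I_E·R_E = 6.4 − 0.216×0.56 − 0.22×0.68 = 6.13 V > V_CE(sat), so the active-region assumption holds.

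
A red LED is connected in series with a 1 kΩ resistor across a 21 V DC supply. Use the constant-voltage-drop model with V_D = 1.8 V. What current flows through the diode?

I ≈ 19 mA

KVL around the loop: 21 = V_D + I·R = 1.8 + I × 1 kΩ.
So I = (21 − 1.8) / 1 kΩ = 19.2 / 1 = 19.2 mA.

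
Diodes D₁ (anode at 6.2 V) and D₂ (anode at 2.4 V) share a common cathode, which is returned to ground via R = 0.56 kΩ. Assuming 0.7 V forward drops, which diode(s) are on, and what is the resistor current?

Assume both conduct. Then node N would need to be at both 6.2−0.7 = 5.5 V and 2.4−0.7 = 1.7 V, which is impossible.
Assume only D₁ conducts: V_N = 6.2 − 0.7 = 5.5 V, so I_R = 5.5/0.56 = 9.82 mA.
Check D₂: its anode-to-cathode voltage is 2.4 − 5.5 = -3.1 V < 0.7 V, so it is off. The assumption is consistent.

Only D₁ conducts; I_R ≈ 9.8 mA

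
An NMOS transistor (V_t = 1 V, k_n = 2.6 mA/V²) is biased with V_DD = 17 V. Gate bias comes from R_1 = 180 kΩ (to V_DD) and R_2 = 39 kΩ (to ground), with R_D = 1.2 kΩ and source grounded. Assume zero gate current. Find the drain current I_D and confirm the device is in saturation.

V_G = V_DD·R_2/(R_1+R_2) = 17×39/219 = 3.03 V. With the source grounded, V_GS = V_G = 3.03 V.
Assume saturation: I_D = (k_n/2)(V_GS − V_t)² = (2.6/2)×(3.03 − 1)² = 1.3×2.03² = 5.34 mA.
V_DS = V_DD − I_D·R_D = 17 − 5.34×1.2 = 10.6 V.
Saturation requires V_DS ≥ V_GS − V_t = 2.03 V; 10.6 ≥ 2.03 ✓.

I_D ≈ 5.3 mA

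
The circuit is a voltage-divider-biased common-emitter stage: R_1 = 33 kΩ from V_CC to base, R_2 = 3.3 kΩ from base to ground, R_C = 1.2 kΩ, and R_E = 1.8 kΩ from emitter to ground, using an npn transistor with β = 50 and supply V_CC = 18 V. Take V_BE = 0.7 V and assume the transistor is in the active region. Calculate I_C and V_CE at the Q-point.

Thevenize the base divider: V_Th = V_CC·R_2/(R_1+R_2) = 18×3.3/36.3 = 1.64 V, R_Th = R_1‖R_2 = 3 kΩ.
Base-emitter loop: V_Th = I_B·R_Th + V_BE + (β+1)I_B·R_E, so I_B = (1.64 − 0.7) / (3 + 51×1.8) = 0.00988 mA.
I_C = β·I_B = 50×0.00988 = 0.494 mA, and I_E = (β+1)I_B = 0.504 mA.
V_CE = V_CC − I_C·R_C − I_E·R_E = 18 − 0.494×1.2 − 0.504×1.8 = 16.5 V.
V_CE = 16.5 V > 0.2 V confirms active-region operation.

I_C ≈ 0.49 mA, V_CE ≈ 17 V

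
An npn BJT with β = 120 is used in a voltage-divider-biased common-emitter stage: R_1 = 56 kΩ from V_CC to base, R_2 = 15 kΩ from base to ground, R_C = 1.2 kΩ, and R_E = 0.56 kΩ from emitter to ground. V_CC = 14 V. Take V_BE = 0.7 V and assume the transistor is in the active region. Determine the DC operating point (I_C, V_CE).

Thevenize the base divider: V_Th = V_CC·R_2/(R_1+R_2) = 14×15/71 = 2.96 V, R_Th = R_1‖R_2 = 11.8 kΩ.
Base-emitter loop: V_Th = I_B·R_Th + V_BE + (β+1)I_B·R_E, so I_B = (2.96 − 0.7) / (11.8 + 121×0.56) = 0.0284 mA.
I_C = β·I_B = 120×0.0284 = 3.4 mA, and I_E = (β+1)I_B = 3.43 mA.
V_CE = V_CC − I_C·R_C − I_E·R_E = 14 − 3.4×1.2 − 3.43×0.56 = 7.99 V.
V_CE = 7.99 V > 0.2 V confirms active-region operation.

I_C ≈ 3.4 mA, V_CE ≈ 8 V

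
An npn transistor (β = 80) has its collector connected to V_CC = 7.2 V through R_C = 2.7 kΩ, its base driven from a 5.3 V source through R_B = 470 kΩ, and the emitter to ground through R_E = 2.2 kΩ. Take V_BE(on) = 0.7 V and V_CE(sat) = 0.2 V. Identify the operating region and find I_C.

active; I_C ≈ 0.57 mA

Assume active. Base-emitter loop: I_B = (V_BB − V_BE)/(R_B + (β+1)R_E) = (5.3 − 0.7)/(470 + 81×2.2) = 0.0071 mA.
I_C = β·I_B = 80×0.0071 = 0.568 mA.
V_CE = V_CC − I_C·R_C − I_E·R_E = 7.2 − 0.568×2.7 − 0.575×2.2 = 4.4 V > V_CE(sat), so the active-region assumption holds.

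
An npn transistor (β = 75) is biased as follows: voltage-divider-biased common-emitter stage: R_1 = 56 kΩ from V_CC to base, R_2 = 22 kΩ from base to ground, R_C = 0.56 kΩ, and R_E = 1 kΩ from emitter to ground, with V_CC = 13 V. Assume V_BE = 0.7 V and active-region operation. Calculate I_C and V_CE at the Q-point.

I_C ≈ 2.4 mA, V_CE ≈ 9.2 V

Thevenize the base divider: V_Th = V_CC·R_2/(R_1+R_2) = 13×22/78 = 3.67 V, R_Th = R_1‖R_2 = 15.8 kΩ.
Base-emitter loop: V_Th = I_B·R_Th + V_BE + (β+1)I_B·R_E, so I_B = (3.67 − 0.7) / (15.8 + 76×1) = 0.0323 mA.
I_C = β·I_B = 75×0.0323 = 2.42 mA, and I_E = (β+1)I_B = 2.46 mA.
V_CE = V_CC − I_C·R_C − I_E·R_E = 13 − 2.42×0.56 − 2.46×1 = 9.19 V.
V_CE = 9.19 V > 0.2 V confirms active-region operation.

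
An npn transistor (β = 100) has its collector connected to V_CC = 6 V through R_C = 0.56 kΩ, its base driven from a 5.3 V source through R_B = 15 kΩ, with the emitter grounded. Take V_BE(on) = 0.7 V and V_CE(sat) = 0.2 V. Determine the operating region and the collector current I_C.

saturation; I_C ≈ 10 mA

Assume active: I_B = (5.3 − 0.7)/15 = 0.307 mA, giving I_C = β·I_B = 30.7 mA.
But then V_CE = 6 − 30.7×0.56 = -11.2 V < V_CE(sat) = 0.2 V — impossible in the active region.
So the transistor is saturated. With V_CE = 0.2 V, I_C = (V_CC − 0.2)/R_C = 5.8/0.56 = 10.4 mA.
Check: β·I_B = 30.7 mA > I_C = 10.4 mA, confirming saturation.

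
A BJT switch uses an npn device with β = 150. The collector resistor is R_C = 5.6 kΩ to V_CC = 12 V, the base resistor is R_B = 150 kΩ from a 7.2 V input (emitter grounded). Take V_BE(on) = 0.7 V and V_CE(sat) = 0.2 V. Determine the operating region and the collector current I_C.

Assume active: I_B = (7.2 − 0.7)/150 = 0.0433 mA, giving I_C = β·I_B = 6.5 mA.
But then V_CE = 12 − 6.5×5.6 = -24.4 V < V_CE(sat) = 0.2 V — impossible in the active region.
So the transistor is saturated. With V_CE = 0.2 V, I_C = (V_CC − 0.2)/R_C = 11.8/5.6 = 2.11 mA.
Check: β·I_B = 6.5 mA > I_C = 2.11 mA, confirming saturation.

saturation; I_C ≈ 2.1 mA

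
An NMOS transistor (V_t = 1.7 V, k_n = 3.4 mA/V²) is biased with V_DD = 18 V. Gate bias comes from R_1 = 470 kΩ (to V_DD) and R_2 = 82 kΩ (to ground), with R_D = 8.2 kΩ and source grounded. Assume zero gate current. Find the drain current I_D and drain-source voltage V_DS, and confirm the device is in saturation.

V_G = V_DD·R_2/(R_1+R_2) = 18×82/552 = 2.67 V. With the source grounded, V_GS = V_G = 2.67 V.
Assume saturation: I_D = (k_n/2)(V_GS − V_t)² = (3.4/2)×(2.67 − 1.7)² = 1.7×0.974² = 1.61 mA.
V_DS = V_DD − I_D·R_D = 18 − 1.61×8.2 = 4.78 V.
Saturation requires V_DS ≥ V_GS − V_t = 0.974 V; 4.78 ≥ 0.974 ✓.

I_D ≈ 1.6 mA, V_DS ≈ 4.8 V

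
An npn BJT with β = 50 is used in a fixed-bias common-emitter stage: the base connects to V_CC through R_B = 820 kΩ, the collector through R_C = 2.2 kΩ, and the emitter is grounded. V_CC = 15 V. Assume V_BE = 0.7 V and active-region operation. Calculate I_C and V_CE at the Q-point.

Base loop: V_CC = I_B·R_B + V_BE, so I_B = (15 − 0.7)/820 kΩ = 0.0174 mA.
In the active region I_C = β·I_B = 50 × 0.0174 = 0.872 mA.
Collector loop: V_CE = V_CC − I_C·R_C = 15 − 0.872×2.2 = 13.1 V.
Since V_CE = 13.1 V > V_CE(sat) ≈ 0.2 V, the transistor is in the active region as assumed.

I_C ≈ 0.87 mA, V_CE ≈ 13 V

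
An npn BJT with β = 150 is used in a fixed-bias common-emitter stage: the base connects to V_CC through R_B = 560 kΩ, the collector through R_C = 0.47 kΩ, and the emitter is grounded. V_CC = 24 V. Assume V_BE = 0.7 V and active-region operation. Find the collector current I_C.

I_C ≈ 6.2 mA

Base loop: V_CC = I_B·R_B + V_BE, so I_B = (24 − 0.7)/560 kΩ = 0.0416 mA.
In the active region I_C = β·I_B = 150 × 0.0416 = 6.24 mA.
Collector loop: V_CE = V_CC − I_C·R_C = 24 − 6.24×0.47 = 21.1 V.
Since V_CE = 21.1 V > V_CE(sat) ≈ 0.2 V, the transistor is in the active region as assumed.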